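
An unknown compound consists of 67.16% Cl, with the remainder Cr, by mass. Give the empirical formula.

Assume 100 g: 67.16 g Cl, 32.84 g Cr.
Cl: 67.16 g ÷ 35.45 g/mol = 1.894 mol
Cr: 32.84 g ÷ 52.00 g/mol = 0.6315 mol
Divide by the smallest (0.6315 mol Cr): Cl 3.000, Cr 1.000
≈ 3:1 → Cl3Cr

Cl3Cr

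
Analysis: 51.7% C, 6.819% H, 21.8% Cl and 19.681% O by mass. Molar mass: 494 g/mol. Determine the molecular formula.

C21H33Cl3O6

Assume 100 g: 51.7 g C, 6.819 g H, 21.8 g Cl, 19.681 g O.
Moles — C: 51.7 / 12.01 = 4.305 mol; H: 6.819 / 1.008 = 6.765 mol; Cl: 21.8 / 35.45 = 0.615 mol; O: 19.681 / 16.00 = 1.23 mol
Smallest is Cl at 0.615 mol; normalising gives C 7.000, H 11.001, Cl 1.000, O 2.000
Ratio ≈ 7:11:1:2, so the empirical formula is C7H11ClO2
Empirical-formula mass = 162.61 g/mol
n = 494 / 162.61 = 3.04 ≈ 3
Molecular formula = (C7H11ClO2)×3 = C21H33Cl3O6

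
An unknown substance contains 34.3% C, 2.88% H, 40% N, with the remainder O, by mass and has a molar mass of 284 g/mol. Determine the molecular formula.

C8H8N8O4

Assume 100 g: 34.3 g C, 2.88 g H, 40 g N, 22.82 g O.
n(C) = 34.3/12.01 = 2.856, n(H) = 2.88/1.008 = 2.857, n(N) = 40/14.01 = 2.855, n(O) = 22.82/16.00 = 1.426
Ratios (÷ 1.426): C 2.002, H 2.003, N 2.002, O 1.000
Ratio ≈ 2:2:2:1, so the empirical formula is C2H2N2O
Empirical-formula mass = 70.06 g/mol
n = 284 / 70.06 = 4.05 ≈ 4
Molecular formula = (C2H2N2O)×4 = C8H8N8O4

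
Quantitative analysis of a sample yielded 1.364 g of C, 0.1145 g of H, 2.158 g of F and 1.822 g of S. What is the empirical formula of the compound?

n(C) = 1.364/12.01 = 0.1136, n(H) = 0.1145/1.008 = 0.1136, n(F) = 2.158/19.00 = 0.1136, n(S) = 1.822/32.07 = 0.05681
Ratios (÷ 0.05681): C 1.999, H 1.999, F 1.999, S 1.000
→ C2H2F2S

C2H2F2S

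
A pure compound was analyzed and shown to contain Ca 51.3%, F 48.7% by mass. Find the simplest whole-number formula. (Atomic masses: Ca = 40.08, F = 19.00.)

Assume 100 g: 51.3 g Ca, 48.7 g F.
n(Ca) = 51.3/40.08 = 1.28, n(F) = 48.7/19.00 = 2.563
Ratios (÷ 1.28): Ca 1.000, F 2.003
Ratio ≈ 1:2, so the empirical formula is CaF2

CaF2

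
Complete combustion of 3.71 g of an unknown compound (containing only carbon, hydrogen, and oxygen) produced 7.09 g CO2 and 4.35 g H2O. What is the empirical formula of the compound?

C2H6O

mol C = 7.09 / 44.01 = 0.1611; mass C = 0.1611 × 12.01 = 1.935 g
mol H = 2 × (4.35 / 18.02) = 0.4828; mass H = 0.4828 × 1.008 = 0.4867 g
mass O = 3.71 − (2.421) = 1.289 g → mol O = 0.08053
Divide by the smallest (0.08053 mol O): C 2.000, H 5.995, O 1.000
Ratio ≈ 2:6:1, so the empirical formula is C2H6O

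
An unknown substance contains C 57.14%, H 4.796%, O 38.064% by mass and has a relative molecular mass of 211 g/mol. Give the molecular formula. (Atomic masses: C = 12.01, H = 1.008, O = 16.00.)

C10H10O5

Assume 100 g: 57.14 g C, 4.796 g H, 38.064 g O.
n(C) = 57.14/12.01 = 4.758, n(H) = 4.796/1.008 = 4.758, n(O) = 38.064/16.00 = 2.379
Smallest is O at 2.379 mol; normalising gives C 2.000, H 2.000, O 1.000
Ratio ≈ 2:2:1, so the empirical formula is C2H2O
Empirical-formula mass = 42.04 g/mol
n = 211 / 42.04 = 5.02 ≈ 5
Molecular formula = (C2H2O)×5 = C10H10O5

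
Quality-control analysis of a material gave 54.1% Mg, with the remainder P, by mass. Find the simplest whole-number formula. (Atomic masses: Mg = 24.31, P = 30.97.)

Mg3P2

Assume 100 g: 54.1 g Mg, 45.9 g P.
Moles — Mg: 54.1 / 24.31 = 2.225 mol; P: 45.9 / 30.97 = 1.482 mol
Divide by the smallest (1.482 mol P): Mg 1.502, P 1.000
Multiply by 2: Mg 3.00, P 2.00 → Mg3P2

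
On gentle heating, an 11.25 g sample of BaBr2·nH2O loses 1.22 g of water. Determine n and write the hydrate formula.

BaBr2·2H2O

Mass of anhydrous BaBr2 = 11.25 − 1.22 = 10.03 g
mol H2O = 1.22 / 18.02 = 0.0677
Molar mass of BaBr2 = 297.13 g/mol → mol BaBr2 = 10.03 / 297.13 = 0.03376
n = 0.0677 / 0.03376 = 2.01 ≈ 2 → BaBr2·2H2O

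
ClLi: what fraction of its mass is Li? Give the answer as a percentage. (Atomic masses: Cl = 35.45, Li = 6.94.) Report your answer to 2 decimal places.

16.37%

Molar mass = 1(35.45) + 1(6.94) = 42.390 g/mol
Mass of Li per mole = 1 × 6.94 = 6.940 g
% Li = 6.940 / 42.390 × 100 = 16.37%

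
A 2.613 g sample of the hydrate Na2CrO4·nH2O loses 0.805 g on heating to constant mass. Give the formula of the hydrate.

Mass of anhydrous Na2CrO4 = 2.613 − 0.805 = 1.808 g
mol H2O = 0.805 / 18.02 = 0.04467
Molar mass of Na2CrO4 = 161.98 g/mol → mol Na2CrO4 = 1.808 / 161.98 = 0.01116
n = 0.04467 / 0.01116 = 4.00 ≈ 4 → Na2CrO4·4H2O

Na2CrO4·4H2O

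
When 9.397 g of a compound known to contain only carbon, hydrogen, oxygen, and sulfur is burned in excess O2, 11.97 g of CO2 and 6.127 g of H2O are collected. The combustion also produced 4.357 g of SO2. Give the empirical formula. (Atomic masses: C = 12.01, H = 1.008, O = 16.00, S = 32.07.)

C4H10O3S

mol C = 11.97 / 44.01 = 0.2720; mass C = 0.2720 × 12.01 = 3.267 g
mol H = 2 × (6.127 / 18.02) = 0.6800; mass H = 0.6800 × 1.008 = 0.6855 g
mol S = 4.357 / 64.07 = 0.06800; mass S = 2.181 g
mass O = 9.397 − (6.133) = 3.264 g → mol O = 0.2040
Divide by the smallest (0.068 mol S): C 4.000, H 10.000, O 3.000, S 1.000
→ C4H10O3S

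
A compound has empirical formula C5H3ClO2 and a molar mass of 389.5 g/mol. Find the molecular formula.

C15H9Cl3O6

Empirical-formula mass = 130.52 g/mol
n = 389.5 / 130.52 = 2.98 ≈ 3
Molecular formula = (C5H3ClO2)3 = C15H9Cl3O6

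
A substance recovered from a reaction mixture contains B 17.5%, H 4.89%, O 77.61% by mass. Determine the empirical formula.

BH3O3

Assume 100 g: 17.5 g B, 4.89 g H, 77.61 g O.
B: 17.5 g ÷ 10.81 g/mol = 1.619 mol
H: 4.89 g ÷ 1.008 g/mol = 4.851 mol
O: 77.61 g ÷ 16.00 g/mol = 4.851 mol
Smallest is B at 1.619 mol; normalising gives B 1.000, H 2.997, O 2.996
→ BH3O3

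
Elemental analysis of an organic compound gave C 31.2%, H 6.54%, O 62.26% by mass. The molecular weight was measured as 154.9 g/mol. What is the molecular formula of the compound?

C4H10O6

Assume 100 g: 31.2 g C, 6.54 g H, 62.26 g O.
n(C) = 31.2/12.01 = 2.598, n(H) = 6.54/1.008 = 6.488, n(O) = 62.26/16.00 = 3.891
Smallest is C at 2.598 mol; normalising gives C 1.000, H 2.498, O 1.498
Multiply by 2: C 2.00, H 5.00, O 3.00 → C2H5O3
Empirical-formula mass = 77.06 g/mol
n = 154.9 / 77.06 = 2.01 ≈ 2
Molecular formula = (C2H5O3)×2 = C4H10O6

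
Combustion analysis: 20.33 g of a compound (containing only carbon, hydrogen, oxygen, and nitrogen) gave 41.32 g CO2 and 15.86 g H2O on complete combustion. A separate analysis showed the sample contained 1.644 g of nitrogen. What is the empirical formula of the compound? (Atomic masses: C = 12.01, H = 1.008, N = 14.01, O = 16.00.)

mol C = 41.32 / 44.01 = 0.9389; mass C = 0.9389 × 12.01 = 11.28 g
mol H = 2 × (15.86 / 18.02) = 1.760; mass H = 1.760 × 1.008 = 1.774 g
mol N = 1.644 / 14.01 = 0.1173
mass O = 20.33 − (14.69) = 5.636 g → mol O = 0.3522
Ratios (÷ 0.1173): C 8.001, H 15.001, N 1.000, O 3.002
→ C8H15NO3

C8H15NO3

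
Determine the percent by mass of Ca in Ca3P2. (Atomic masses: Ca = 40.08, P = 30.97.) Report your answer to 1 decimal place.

Molar mass = 3(40.08) + 2(30.97) = 182.180 g/mol
Mass of Ca per mole = 3 × 40.08 = 120.240 g
% Ca = 120.240 / 182.180 × 100 = 66.0%

66.0%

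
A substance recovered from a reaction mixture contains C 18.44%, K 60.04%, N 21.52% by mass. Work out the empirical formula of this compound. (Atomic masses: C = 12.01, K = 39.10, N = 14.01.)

CKN

Assume 100 g: 18.44 g C, 60.04 g K, 21.52 g N.
C: 18.44 g ÷ 12.01 g/mol = 1.535 mol
K: 60.04 g ÷ 39.10 g/mol = 1.536 mol
N: 21.52 g ÷ 14.01 g/mol = 1.536 mol
Ratios (÷ 1.535): C 1.000, K 1.000, N 1.000
→ CKN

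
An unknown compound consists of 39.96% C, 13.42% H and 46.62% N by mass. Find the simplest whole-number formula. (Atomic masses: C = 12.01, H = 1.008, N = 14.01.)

Assume 100 g: 39.96 g C, 13.42 g H, 46.62 g N.
C: 39.96 g ÷ 12.01 g/mol = 3.327 mol
H: 13.42 g ÷ 1.008 g/mol = 13.31 mol
N: 46.62 g ÷ 14.01 g/mol = 3.328 mol
Smallest is C at 3.327 mol; normalising gives C 1.000, H 4.001, N 1.000
→ CH4N

CH4N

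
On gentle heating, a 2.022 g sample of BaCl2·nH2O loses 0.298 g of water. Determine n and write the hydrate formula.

BaCl2·2H2O

Mass of anhydrous BaCl2 = 2.022 − 0.298 = 1.724 g
mol H2O = 0.298 / 18.02 = 0.01654
Molar mass of BaCl2 = 208.23 g/mol → mol BaCl2 = 1.724 / 208.23 = 0.008279
n = 0.01654 / 0.008279 = 2.00 ≈ 2 → BaCl2·2H2O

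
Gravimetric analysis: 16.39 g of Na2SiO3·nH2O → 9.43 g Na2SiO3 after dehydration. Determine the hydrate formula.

Mass of water lost = 16.39 − 9.43 = 6.96 g → 6.96 / 18.02 = 0.3862 mol H2O
Molar mass of Na2SiO3 = 122.07 g/mol → mol Na2SiO3 = 9.43 / 122.07 = 0.07725
n = 0.3862 / 0.07725 = 5.00 ≈ 5 → Na2SiO3·5H2O

Na2SiO3·5H2O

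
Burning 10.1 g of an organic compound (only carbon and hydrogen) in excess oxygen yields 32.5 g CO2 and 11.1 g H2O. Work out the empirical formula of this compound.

mol C = 32.5 / 44.01 = 0.7385; mass C = 0.7385 × 12.01 = 8.869 g
mol H = 2 × (11.1 / 18.02) = 1.232; mass H = 1.232 × 1.008 = 1.242 g
Divide by the smallest (0.7385 mol C): C 1.000, H 1.668
×3: C 3.00, H 5.00 → C3H5

C3H5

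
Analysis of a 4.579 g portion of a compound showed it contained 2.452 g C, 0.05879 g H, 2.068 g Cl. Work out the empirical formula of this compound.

C7H2Cl2

C: 2.452 g ÷ 12.01 g/mol = 0.2042 mol
H: 0.05879 g ÷ 1.008 g/mol = 0.05832 mol
Cl: 2.068 g ÷ 35.45 g/mol = 0.05834 mol
Smallest is H at 0.05832 mol; normalising gives C 3.501, H 1.000, Cl 1.000
Multiply by 2: C 7.00, H 2.00, Cl 2.00 → C7H2Cl2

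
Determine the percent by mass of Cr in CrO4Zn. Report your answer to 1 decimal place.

28.7%

Molar mass = 1(52.00) + 4(16.00) + 1(65.38) = 181.380 g/mol
Mass of Cr per mole = 1 × 52.00 = 52.000 g
% Cr = 52.000 / 181.380 × 100 = 28.7%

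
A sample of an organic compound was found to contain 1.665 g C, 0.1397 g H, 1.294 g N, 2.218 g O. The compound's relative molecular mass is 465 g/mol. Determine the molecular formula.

n(C) = 1.665/12.01 = 0.1386, n(H) = 0.1397/1.008 = 0.1386, n(N) = 1.294/14.01 = 0.09236, n(O) = 2.218/16.00 = 0.1386
Smallest is N at 0.09236 mol; normalising gives C 1.501, H 1.501, N 1.000, O 1.501
×2: C 3.00, H 3.00, N 2.00, O 3.00 → C3H3N2O3
Empirical-formula mass = 115.07 g/mol
n = 465 / 115.07 = 4.04 ≈ 4
Molecular formula = (C3H3N2O3)×4 = C12H12N8O12

C12H12N8O12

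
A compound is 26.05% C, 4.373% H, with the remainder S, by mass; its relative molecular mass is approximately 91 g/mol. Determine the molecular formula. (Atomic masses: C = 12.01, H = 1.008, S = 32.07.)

C2H4S2

Assume 100 g: 26.05 g C, 4.373 g H, 69.577 g S.
Moles — C: 26.05 / 12.01 = 2.169 mol; H: 4.373 / 1.008 = 4.338 mol; S: 69.577 / 32.07 = 2.17 mol
Divide by the smallest (2.169 mol C): C 1.000, H 2.000, S 1.000
≈ 1:2:1 → CH2S
Empirical-formula mass = 46.10 g/mol
n = 91 / 46.10 = 1.97 ≈ 2
Molecular formula = (CH2S)×2 = C2H4S2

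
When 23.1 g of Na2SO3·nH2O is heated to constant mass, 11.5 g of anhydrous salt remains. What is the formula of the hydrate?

Na2SO3·7H2O

Mass of water lost = 23.1 − 11.5 = 11.6 g → 11.6 / 18.02 = 0.6437 mol H2O
Molar mass of Na2SO3 = 126.05 g/mol → mol Na2SO3 = 11.5 / 126.05 = 0.09123
n = 0.6437 / 0.09123 = 7.06 ≈ 7 → Na2SO3·7H2O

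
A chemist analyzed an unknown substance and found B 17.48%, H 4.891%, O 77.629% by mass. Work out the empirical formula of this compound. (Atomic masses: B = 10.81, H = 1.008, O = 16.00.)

Assume 100 g: 17.48 g B, 4.891 g H, 77.629 g O.
Moles — B: 17.48 / 10.81 = 1.617 mol; H: 4.891 / 1.008 = 4.852 mol; O: 77.629 / 16.00 = 4.852 mol
Ratios (÷ 1.617): B 1.000, H 3.001, O 3.000
→ BH3O3

BH3O3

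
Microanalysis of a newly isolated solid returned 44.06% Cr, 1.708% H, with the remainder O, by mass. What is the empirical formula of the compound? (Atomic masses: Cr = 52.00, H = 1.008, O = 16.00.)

CrH2O4

Assume 100 g: 44.06 g Cr, 1.708 g H, 54.232 g O.
Cr: 44.06 g ÷ 52.00 g/mol = 0.8473 mol
H: 1.708 g ÷ 1.008 g/mol = 1.694 mol
O: 54.232 g ÷ 16.00 g/mol = 3.389 mol
Ratios (÷ 0.8473): Cr 1.000, H 2.000, O 4.000
≈ 1:2:4 → CrH2O4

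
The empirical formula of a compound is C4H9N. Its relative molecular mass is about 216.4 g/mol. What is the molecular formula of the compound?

Empirical-formula mass = 71.12 g/mol
n = 216.4 / 71.12 = 3.04 ≈ 3
Molecular formula = (C4H9N)3 = C12H27N3

C12H27N3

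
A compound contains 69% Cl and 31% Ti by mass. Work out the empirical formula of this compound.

Cl3Ti

Assume 100 g: 69 g Cl, 31 g Ti.
Cl: 69 g ÷ 35.45 g/mol = 1.946 mol
Ti: 31 g ÷ 47.87 g/mol = 0.6476 mol
Smallest is Ti at 0.6476 mol; normalising gives Cl 3.006, Ti 1.000
Ratio ≈ 3:1, so the empirical formula is Cl3Ti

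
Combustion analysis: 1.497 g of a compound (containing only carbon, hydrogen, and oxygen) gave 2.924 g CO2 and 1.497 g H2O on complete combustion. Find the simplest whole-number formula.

mol C = 2.924 / 44.01 = 0.06644; mass C = 0.06644 × 12.01 = 0.7979 g
mol H = 2 × (1.497 / 18.02) = 0.1661; mass H = 0.1661 × 1.008 = 0.1675 g
mass O = 1.497 − (0.9654) = 0.5316 g → mol O = 0.03322
Smallest is O at 0.03322 mol; normalising gives C 2.000, H 5.001, O 1.000
Ratio ≈ 2:5:1, so the empirical formula is C2H5O

C2H5O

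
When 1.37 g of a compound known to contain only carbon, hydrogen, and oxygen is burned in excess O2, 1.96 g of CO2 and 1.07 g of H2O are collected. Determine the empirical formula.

mol C = 1.96 / 44.01 = 0.04454; mass C = 0.04454 × 12.01 = 0.5349 g
mol H = 2 × (1.07 / 18.02) = 0.1188; mass H = 0.1188 × 1.008 = 0.1197 g
mass O = 1.37 − (0.6546) = 0.7154 g → mol O = 0.04471
Divide by the smallest (0.04454 mol C): C 1.000, H 2.667, O 1.004
Multiply by 3: C 3.00, H 8.00, O 3.01 → C3H8O3

C3H8O3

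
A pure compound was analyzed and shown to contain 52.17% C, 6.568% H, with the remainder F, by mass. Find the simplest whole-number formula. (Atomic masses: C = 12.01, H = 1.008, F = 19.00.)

Assume 100 g: 52.17 g C, 6.568 g H, 41.262 g F.
n(C) = 52.17/12.01 = 4.344, n(H) = 6.568/1.008 = 6.516, n(F) = 41.262/19.00 = 2.172
Ratios (÷ 2.172): C 2.000, H 3.000, F 1.000
≈ 2:3:1 → C2H3F

C2H3F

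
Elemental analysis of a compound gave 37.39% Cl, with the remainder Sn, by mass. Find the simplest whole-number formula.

Cl2Sn

Assume 100 g: 37.39 g Cl, 62.61 g Sn.
Moles — Cl: 37.39 / 35.45 = 1.055 mol; Sn: 62.61 / 118.71 = 0.5274 mol
Divide by the smallest (0.5274 mol Sn): Cl 2.000, Sn 1.000
≈ 2:1 → Cl2Sn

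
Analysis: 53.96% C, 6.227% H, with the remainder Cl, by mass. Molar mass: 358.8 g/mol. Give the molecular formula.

Assume 100 g: 53.96 g C, 6.227 g H, 39.813 g Cl.
C: 53.96 g ÷ 12.01 g/mol = 4.493 mol
H: 6.227 g ÷ 1.008 g/mol = 6.178 mol
Cl: 39.813 g ÷ 35.45 g/mol = 1.123 mol
Divide by the smallest (1.123 mol Cl): C 4.001, H 5.501, Cl 1.000
×2: C 8.00, H 11.00, Cl 2.00 → C8H11Cl2
Empirical-formula mass = 178.07 g/mol
n = 358.8 / 178.07 = 2.01 ≈ 2
Molecular formula = (C8H11Cl2)×2 = C16H22Cl4

C16H22Cl4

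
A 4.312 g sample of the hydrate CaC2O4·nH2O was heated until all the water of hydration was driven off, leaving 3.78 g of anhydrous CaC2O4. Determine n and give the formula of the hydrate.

Mass of water lost = 4.312 − 3.78 = 0.532 g → 0.532 / 18.02 = 0.02952 mol H2O
Molar mass of CaC2O4 = 128.10 g/mol → mol CaC2O4 = 3.78 / 128.10 = 0.02951
n = 0.02952 / 0.02951 = 1.00 ≈ 1 → CaC2O4·H2O

CaC2O4·H2O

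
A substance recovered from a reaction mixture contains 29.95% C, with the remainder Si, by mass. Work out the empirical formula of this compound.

CSi

Assume 100 g: 29.95 g C, 70.05 g Si.
Moles — C: 29.95 / 12.01 = 2.494 mol; Si: 70.05 / 28.09 = 2.494 mol
Smallest is C at 2.494 mol; normalising gives C 1.000, Si 1.000
→ CSi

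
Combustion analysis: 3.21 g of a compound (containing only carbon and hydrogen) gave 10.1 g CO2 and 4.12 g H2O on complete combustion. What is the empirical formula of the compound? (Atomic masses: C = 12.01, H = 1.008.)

CH2

mol C = 10.1 / 44.01 = 0.2295; mass C = 0.2295 × 12.01 = 2.756 g
mol H = 2 × (4.12 / 18.02) = 0.4573; mass H = 0.4573 × 1.008 = 0.4609 g
Ratios (÷ 0.2295): C 1.000, H 1.993
Ratio ≈ 1:2, so the empirical formula is CH2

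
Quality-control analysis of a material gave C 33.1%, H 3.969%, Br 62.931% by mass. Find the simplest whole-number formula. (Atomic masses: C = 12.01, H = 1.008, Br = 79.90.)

Assume 100 g: 33.1 g C, 3.969 g H, 62.931 g Br.
C: 33.1 g ÷ 12.01 g/mol = 2.756 mol
H: 3.969 g ÷ 1.008 g/mol = 3.938 mol
Br: 62.931 g ÷ 79.90 g/mol = 0.7876 mol
Divide by the smallest (0.7876 mol Br): C 3.499, H 4.999, Br 1.000
×2: C 7.00, H 10.00, Br 2.00 → C7H10Br2

C7H10Br2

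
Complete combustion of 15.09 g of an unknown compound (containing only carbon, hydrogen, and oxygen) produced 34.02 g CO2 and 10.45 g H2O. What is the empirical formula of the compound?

mol C = 34.02 / 44.01 = 0.7730; mass C = 0.7730 × 12.01 = 9.284 g
mol H = 2 × (10.45 / 18.02) = 1.160; mass H = 1.160 × 1.008 = 1.169 g
mass O = 15.09 − (10.45) = 4.637 g → mol O = 0.2898
Divide by the smallest (0.2898 mol O): C 2.667, H 4.002, O 1.000
Scaling by 3: C 8.00, H 12.01, O 3.00 → C8H12O3

C8H12O3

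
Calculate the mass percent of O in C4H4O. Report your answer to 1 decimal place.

23.5%

Molar mass = 4(12.01) + 4(1.008) + 1(16.00) = 68.072 g/mol
Mass of O per mole = 1 × 16.00 = 16.000 g
% O = 16.000 / 68.072 × 100 = 23.5%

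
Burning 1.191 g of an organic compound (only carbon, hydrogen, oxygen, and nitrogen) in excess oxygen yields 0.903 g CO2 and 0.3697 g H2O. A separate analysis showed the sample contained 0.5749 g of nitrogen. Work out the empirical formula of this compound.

mol C = 0.903 / 44.01 = 0.02052; mass C = 0.02052 × 12.01 = 0.2464 g
mol H = 2 × (0.3697 / 18.02) = 0.04103; mass H = 0.04103 × 1.008 = 0.04136 g
mol N = 0.5749 / 14.01 = 0.04103
mass O = 1.191 − (0.8627) = 0.3283 g → mol O = 0.02052
Divide by the smallest (0.02052 mol C): C 1.000, H 2.000, N 2.000, O 1.000
≈ 1:2:2:1 → CH2N2O

CH2N2O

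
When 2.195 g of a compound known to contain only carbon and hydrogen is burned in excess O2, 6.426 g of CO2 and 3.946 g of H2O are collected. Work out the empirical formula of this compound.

mol C = 6.426 / 44.01 = 0.1460; mass C = 0.1460 × 12.01 = 1.754 g
mol H = 2 × (3.946 / 18.02) = 0.4380; mass H = 0.4380 × 1.008 = 0.4415 g
Divide by the smallest (0.146 mol C): C 1.000, H 2.999
≈ 1:3 → CH3

CH3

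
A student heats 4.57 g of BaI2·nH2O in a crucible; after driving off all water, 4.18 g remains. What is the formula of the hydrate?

Mass of water lost = 4.57 − 4.18 = 0.39 g → 0.39 / 18.02 = 0.02164 mol H2O
Molar mass of BaI2 = 391.13 g/mol → mol BaI2 = 4.18 / 391.13 = 0.01069
n = 0.02164 / 0.01069 = 2.03 ≈ 2 → BaI2·2H2O

BaI2·2H2O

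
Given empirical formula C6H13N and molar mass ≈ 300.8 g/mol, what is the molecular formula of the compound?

Empirical-formula mass = 99.17 g/mol
n = 300.8 / 99.17 = 3.03 ≈ 3
Molecular formula = (C6H13N)3 = C18H39N3

C18H39N3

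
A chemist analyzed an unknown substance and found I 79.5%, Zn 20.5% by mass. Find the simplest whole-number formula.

I2Zn

Assume 100 g: 79.5 g I, 20.5 g Zn.
n(I) = 79.5/126.90 = 0.6265, n(Zn) = 20.5/65.38 = 0.3136
Divide by the smallest (0.3136 mol Zn): I 1.998, Zn 1.000
≈ 2:1 → I2Zn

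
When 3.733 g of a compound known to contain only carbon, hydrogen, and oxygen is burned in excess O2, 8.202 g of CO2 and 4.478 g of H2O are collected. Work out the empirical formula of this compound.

mol C = 8.202 / 44.01 = 0.1864; mass C = 0.1864 × 12.01 = 2.238 g
mol H = 2 × (4.478 / 18.02) = 0.4970; mass H = 0.4970 × 1.008 = 0.5010 g
mass O = 3.733 − (2.739) = 0.9938 g → mol O = 0.06211
Ratios (÷ 0.06211): C 3.001, H 8.002, O 1.000
Ratio ≈ 3:8:1, so the empirical formula is C3H8O

C3H8O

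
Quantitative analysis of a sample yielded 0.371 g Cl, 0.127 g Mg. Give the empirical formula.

Cl2Mg

Cl: 0.371 g ÷ 35.45 g/mol = 0.01047 mol
Mg: 0.127 g ÷ 24.31 g/mol = 0.005224 mol
Smallest is Mg at 0.005224 mol; normalising gives Cl 2.003, Mg 1.000
→ Cl2Mg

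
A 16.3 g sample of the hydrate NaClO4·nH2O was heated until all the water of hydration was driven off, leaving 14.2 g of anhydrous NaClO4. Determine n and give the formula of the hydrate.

Mass of water lost = 16.3 − 14.2 = 2.1 g → 2.1 / 18.02 = 0.1165 mol H2O
Molar mass of NaClO4 = 122.44 g/mol → mol NaClO4 = 14.2 / 122.44 = 0.116
n = 0.1165 / 0.116 = 1.00 ≈ 1 → NaClO4·H2O

NaClO4·H2O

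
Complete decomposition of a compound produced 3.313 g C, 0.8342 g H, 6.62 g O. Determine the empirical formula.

C: 3.313 g ÷ 12.01 g/mol = 0.2759 mol
H: 0.8342 g ÷ 1.008 g/mol = 0.8276 mol
O: 6.62 g ÷ 16.00 g/mol = 0.4138 mol
Ratios (÷ 0.2759): C 1.000, H 3.000, O 1.500
×2: C 2.00, H 6.00, O 3.00 → C2H6O3

C2H6O3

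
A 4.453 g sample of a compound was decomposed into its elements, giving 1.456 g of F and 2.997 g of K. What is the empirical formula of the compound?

Moles — F: 1.456 / 19.00 = 0.07663 mol; K: 2.997 / 39.10 = 0.07665 mol
Divide by the smallest (0.07663 mol F): F 1.000, K 1.000
Ratio ≈ 1:1, so the empirical formula is FK

FK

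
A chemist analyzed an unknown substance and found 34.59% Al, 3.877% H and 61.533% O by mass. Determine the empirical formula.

AlH3O3

Assume 100 g: 34.59 g Al, 3.877 g H, 61.533 g O.
Moles — Al: 34.59 / 26.98 = 1.282 mol; H: 3.877 / 1.008 = 3.846 mol; O: 61.533 / 16.00 = 3.846 mol
Divide by the smallest (1.282 mol Al): Al 1.000, H 3.000, O 3.000
→ AlH3O3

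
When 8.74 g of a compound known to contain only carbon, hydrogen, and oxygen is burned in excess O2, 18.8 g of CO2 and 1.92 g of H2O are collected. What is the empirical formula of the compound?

C2HO

mol C = 18.8 / 44.01 = 0.4272; mass C = 0.4272 × 12.01 = 5.130 g
mol H = 2 × (1.92 / 18.02) = 0.2131; mass H = 0.2131 × 1.008 = 0.2148 g
mass O = 8.74 − (5.345) = 3.395 g → mol O = 0.2122
Smallest is O at 0.2122 mol; normalising gives C 2.013, H 1.004, O 1.000
Ratio ≈ 2:1:1, so the empirical formula is C2HO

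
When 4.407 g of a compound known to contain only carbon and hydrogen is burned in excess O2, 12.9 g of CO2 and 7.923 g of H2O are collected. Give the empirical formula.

CH3

mol C = 12.9 / 44.01 = 0.2931; mass C = 0.2931 × 12.01 = 3.520 g
mol H = 2 × (7.923 / 18.02) = 0.8794; mass H = 0.8794 × 1.008 = 0.8864 g
Ratios (÷ 0.2931): C 1.000, H 3.000
Ratio ≈ 1:3, so the empirical formula is CH3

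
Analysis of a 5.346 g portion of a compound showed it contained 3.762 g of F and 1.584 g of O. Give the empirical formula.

F2O

Moles — F: 3.762 / 19.00 = 0.198 mol; O: 1.584 / 16.00 = 0.099 mol
Ratios (÷ 0.099): F 2.000, O 1.000
Ratio ≈ 2:1, so the empirical formula is F2O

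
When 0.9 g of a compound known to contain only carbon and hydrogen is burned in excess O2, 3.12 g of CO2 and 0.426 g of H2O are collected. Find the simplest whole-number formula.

mol C = 3.12 / 44.01 = 0.07089; mass C = 0.07089 × 12.01 = 0.8514 g
mol H = 2 × (0.426 / 18.02) = 0.04728; mass H = 0.04728 × 1.008 = 0.04766 g
Divide by the smallest (0.04728 mol H): C 1.499, H 1.000
×2: C 3.00, H 2.00 → C3H2

C3H2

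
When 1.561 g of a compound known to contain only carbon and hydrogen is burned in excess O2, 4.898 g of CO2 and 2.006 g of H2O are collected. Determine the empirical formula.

CH2

mol C = 4.898 / 44.01 = 0.1113; mass C = 0.1113 × 12.01 = 1.337 g
mol H = 2 × (2.006 / 18.02) = 0.2226; mass H = 0.2226 × 1.008 = 0.2244 g
Divide by the smallest (0.1113 mol C): C 1.000, H 2.001
≈ 1:2 → CH2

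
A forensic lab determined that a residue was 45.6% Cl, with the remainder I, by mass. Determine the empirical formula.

Cl3I

Assume 100 g: 45.6 g Cl, 54.4 g I.
Moles — Cl: 45.6 / 35.45 = 1.286 mol; I: 54.4 / 126.90 = 0.4287 mol
Ratios (÷ 0.4287): Cl 3.001, I 1.000
≈ 3:1 → Cl3I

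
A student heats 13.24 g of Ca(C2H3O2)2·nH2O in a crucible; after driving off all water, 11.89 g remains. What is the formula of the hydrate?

Mass of water lost = 13.24 − 11.89 = 1.35 g → 1.35 / 18.02 = 0.07492 mol H2O
Molar mass of Ca(C2H3O2)2 = 158.17 g/mol → mol Ca(C2H3O2)2 = 11.89 / 158.17 = 0.07517
n = 0.07492 / 0.07517 = 1.00 ≈ 1 → Ca(C2H3O2)2·H2O

Ca(C2H3O2)2·H2O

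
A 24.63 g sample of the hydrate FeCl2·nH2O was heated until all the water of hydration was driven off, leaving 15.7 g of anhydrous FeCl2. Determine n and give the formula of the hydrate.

FeCl2·4H2O

Mass of water lost = 24.63 − 15.7 = 8.93 g → 8.93 / 18.02 = 0.4956 mol H2O
Molar mass of FeCl2 = 126.75 g/mol → mol FeCl2 = 15.7 / 126.75 = 0.1239
n = 0.4956 / 0.1239 = 4.00 ≈ 4 → FeCl2·4H2O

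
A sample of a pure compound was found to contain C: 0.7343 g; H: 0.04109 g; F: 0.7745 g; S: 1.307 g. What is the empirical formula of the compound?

C: 0.7343 g ÷ 12.01 g/mol = 0.06114 mol
H: 0.04109 g ÷ 1.008 g/mol = 0.04076 mol
F: 0.7745 g ÷ 19.00 g/mol = 0.04076 mol
S: 1.307 g ÷ 32.07 g/mol = 0.04075 mol
Divide by the smallest (0.04075 mol S): C 1.500, H 1.000, F 1.000, S 1.000
Scaling by 2: C 3.00, H 2.00, F 2.00, S 2.00 → C3H2F2S2

C3H2F2S2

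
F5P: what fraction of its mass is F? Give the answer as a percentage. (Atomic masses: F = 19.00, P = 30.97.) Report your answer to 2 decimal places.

75.41%

Molar mass = 5(19.00) + 1(30.97) = 125.970 g/mol
Mass of F per mole = 5 × 19.00 = 95.000 g
% F = 95.000 / 125.970 × 100 = 75.41%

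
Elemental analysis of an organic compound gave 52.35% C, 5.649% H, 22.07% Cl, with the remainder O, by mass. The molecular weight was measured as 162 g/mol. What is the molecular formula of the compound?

C7H9ClO2

Assume 100 g: 52.35 g C, 5.649 g H, 22.07 g Cl, 19.931 g O.
n(C) = 52.35/12.01 = 4.359, n(H) = 5.649/1.008 = 5.604, n(Cl) = 22.07/35.45 = 0.6226, n(O) = 19.931/16.00 = 1.246
Divide by the smallest (0.6226 mol Cl): C 7.001, H 9.002, Cl 1.000, O 2.001
→ C7H9ClO2
Empirical-formula mass = 160.59 g/mol
n = 162 / 160.59 = 1.01 ≈ 1
Molecular formula = empirical formula = C7H9ClO2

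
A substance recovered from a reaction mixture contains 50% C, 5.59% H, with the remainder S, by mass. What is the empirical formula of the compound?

Assume 100 g: 50 g C, 5.59 g H, 44.41 g S.
C: 50 g ÷ 12.01 g/mol = 4.163 mol
H: 5.59 g ÷ 1.008 g/mol = 5.546 mol
S: 44.41 g ÷ 32.07 g/mol = 1.385 mol
Smallest is S at 1.385 mol; normalising gives C 3.006, H 4.005, S 1.000
≈ 3:4:1 → C3H4S

C3H4S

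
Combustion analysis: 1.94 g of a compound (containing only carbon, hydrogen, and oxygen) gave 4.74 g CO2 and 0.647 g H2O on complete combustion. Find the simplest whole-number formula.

mol C = 4.74 / 44.01 = 0.1077; mass C = 0.1077 × 12.01 = 1.294 g
mol H = 2 × (0.647 / 18.02) = 0.07181; mass H = 0.07181 × 1.008 = 0.07238 g
mass O = 1.94 − (1.366) = 0.5741 g → mol O = 0.03588
Divide by the smallest (0.03588 mol O): C 3.002, H 2.001, O 1.000
≈ 3:2:1 → C3H2O

C3H2O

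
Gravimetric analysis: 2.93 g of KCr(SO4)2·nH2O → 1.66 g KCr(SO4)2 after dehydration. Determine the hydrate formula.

Mass of water lost = 2.93 − 1.66 = 1.27 g → 1.27 / 18.02 = 0.07048 mol H2O
Molar mass of KCr(SO4)2 = 283.24 g/mol → mol KCr(SO4)2 = 1.66 / 283.24 = 0.005861
n = 0.07048 / 0.005861 = 12.03 ≈ 12 → KCr(SO4)2·12H2O

KCr(SO4)2·12H2O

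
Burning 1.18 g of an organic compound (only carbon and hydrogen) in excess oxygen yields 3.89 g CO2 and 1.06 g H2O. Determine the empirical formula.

C3H4

mol C = 3.89 / 44.01 = 0.08839; mass C = 0.08839 × 12.01 = 1.062 g
mol H = 2 × (1.06 / 18.02) = 0.1176; mass H = 0.1176 × 1.008 = 0.1186 g
Smallest is C at 0.08839 mol; normalising gives C 1.000, H 1.331
Scaling by 3: C 3.00, H 3.99 → C3H4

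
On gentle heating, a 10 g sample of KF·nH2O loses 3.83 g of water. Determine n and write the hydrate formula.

KF·2H2O

Mass of anhydrous KF = 10 − 3.83 = 6.17 g
mol H2O = 3.83 / 18.02 = 0.2125
Molar mass of KF = 58.10 g/mol → mol KF = 6.17 / 58.10 = 0.1062
n = 0.2125 / 0.1062 = 2.00 ≈ 2 → KF·2H2O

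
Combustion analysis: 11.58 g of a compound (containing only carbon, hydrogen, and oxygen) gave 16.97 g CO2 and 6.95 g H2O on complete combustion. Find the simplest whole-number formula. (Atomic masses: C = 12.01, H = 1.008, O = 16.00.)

CH2O

mol C = 16.97 / 44.01 = 0.3856; mass C = 0.3856 × 12.01 = 4.631 g
mol H = 2 × (6.95 / 18.02) = 0.7714; mass H = 0.7714 × 1.008 = 0.7775 g
mass O = 11.58 − (5.409) = 6.171 g → mol O = 0.3857
Divide by the smallest (0.3856 mol C): C 1.000, H 2.000, O 1.000
≈ 1:2:1 → CH2O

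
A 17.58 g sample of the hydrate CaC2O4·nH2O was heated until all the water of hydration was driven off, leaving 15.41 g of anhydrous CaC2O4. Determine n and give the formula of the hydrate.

Mass of water lost = 17.58 − 15.41 = 2.17 g → 2.17 / 18.02 = 0.1204 mol H2O
Molar mass of CaC2O4 = 128.10 g/mol → mol CaC2O4 = 15.41 / 128.10 = 0.1203
n = 0.1204 / 0.1203 = 1.00 ≈ 1 → CaC2O4·H2O

CaC2O4·H2O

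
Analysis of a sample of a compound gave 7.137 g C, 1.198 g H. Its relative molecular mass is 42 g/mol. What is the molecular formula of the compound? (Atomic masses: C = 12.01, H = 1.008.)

C3H6

C: 7.137 g ÷ 12.01 g/mol = 0.5943 mol
H: 1.198 g ÷ 1.008 g/mol = 1.188 mol
Ratios (÷ 0.5943): C 1.000, H 2.000
≈ 1:2 → CH2
Empirical-formula mass = 14.03 g/mol
n = 42 / 14.03 = 2.99 ≈ 3
Molecular formula = (CH2)×3 = C3H6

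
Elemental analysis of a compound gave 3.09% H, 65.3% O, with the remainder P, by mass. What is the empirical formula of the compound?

Assume 100 g: 3.09 g H, 65.3 g O, 31.61 g P.
H: 3.09 g ÷ 1.008 g/mol = 3.065 mol
O: 65.3 g ÷ 16.00 g/mol = 4.081 mol
P: 31.61 g ÷ 30.97 g/mol = 1.021 mol
Divide by the smallest (1.021 mol P): H 3.003, O 3.999, P 1.000
→ H3O4P

H3O4P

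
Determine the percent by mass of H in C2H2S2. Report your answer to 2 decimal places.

Molar mass = 2(12.01) + 2(1.008) + 2(32.07) = 90.176 g/mol
Mass of H per mole = 2 × 1.008 = 2.016 g
% H = 2.016 / 90.176 × 100 = 2.24%

2.24%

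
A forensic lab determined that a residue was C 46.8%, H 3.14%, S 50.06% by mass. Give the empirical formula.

C5H4S2

Assume 100 g: 46.8 g C, 3.14 g H, 50.06 g S.
C: 46.8 g ÷ 12.01 g/mol = 3.897 mol
H: 3.14 g ÷ 1.008 g/mol = 3.115 mol
S: 50.06 g ÷ 32.07 g/mol = 1.561 mol
Ratios (÷ 1.561): C 2.496, H 1.996, S 1.000
Scaling by 2: C 4.99, H 3.99, S 2.00 → C5H4S2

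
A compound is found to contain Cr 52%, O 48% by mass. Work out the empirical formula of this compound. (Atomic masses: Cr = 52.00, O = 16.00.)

CrO3

Assume 100 g: 52 g Cr, 48 g O.
Moles — Cr: 52 / 52.00 = 1 mol; O: 48 / 16.00 = 3 mol
Smallest is Cr at 1 mol; normalising gives Cr 1.000, O 3.000
Ratio ≈ 1:3, so the empirical formula is CrO3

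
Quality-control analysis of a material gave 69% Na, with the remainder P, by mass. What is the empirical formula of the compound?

Assume 100 g: 69 g Na, 31 g P.
n(Na) = 69/22.99 = 3.001, n(P) = 31/30.97 = 1.001
Smallest is P at 1.001 mol; normalising gives Na 2.998, P 1.000
Ratio ≈ 3:1, so the empirical formula is Na3P

Na3P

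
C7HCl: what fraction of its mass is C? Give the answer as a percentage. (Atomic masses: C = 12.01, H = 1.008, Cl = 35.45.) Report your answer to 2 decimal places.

Molar mass = 7(12.01) + 1(1.008) + 1(35.45) = 120.528 g/mol
Mass of C per mole = 7 × 12.01 = 84.070 g
% C = 84.070 / 120.528 × 100 = 69.75%

69.75%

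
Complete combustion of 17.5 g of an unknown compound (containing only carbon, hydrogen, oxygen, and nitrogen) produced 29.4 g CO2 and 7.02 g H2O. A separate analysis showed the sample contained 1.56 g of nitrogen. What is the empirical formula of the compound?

C6H7NO4

mol C = 29.4 / 44.01 = 0.6680; mass C = 0.6680 × 12.01 = 8.023 g
mol H = 2 × (7.02 / 18.02) = 0.7791; mass H = 0.7791 × 1.008 = 0.7854 g
mol N = 1.56 / 14.01 = 0.1113
mass O = 17.5 − (10.37) = 7.132 g → mol O = 0.4457
Smallest is N at 0.1113 mol; normalising gives C 5.999, H 6.997, N 1.000, O 4.003
Ratio ≈ 6:7:1:4, so the empirical formula is C6H7NO4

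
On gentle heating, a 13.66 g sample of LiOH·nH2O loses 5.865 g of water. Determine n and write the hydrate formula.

LiOH·H2O

Mass of anhydrous LiOH = 13.66 − 5.865 = 7.795 g
mol H2O = 5.865 / 18.02 = 0.3255
Molar mass of LiOH = 23.95 g/mol → mol LiOH = 7.795 / 23.95 = 0.3255
n = 0.3255 / 0.3255 = 1.00 ≈ 1 → LiOH·H2O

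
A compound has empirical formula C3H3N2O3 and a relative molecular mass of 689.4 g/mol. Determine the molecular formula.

C18H18N12O18

Empirical-formula mass = 115.07 g/mol
n = 689.4 / 115.07 = 5.99 ≈ 6
Molecular formula = (C3H3N2O3)6 = C18H18N12O18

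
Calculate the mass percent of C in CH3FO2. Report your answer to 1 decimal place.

18.2%

Molar mass = 1(12.01) + 3(1.008) + 1(19.00) + 2(16.00) = 66.034 g/mol
Mass of C per mole = 1 × 12.01 = 12.010 g
% C = 12.010 / 66.034 × 100 = 18.2%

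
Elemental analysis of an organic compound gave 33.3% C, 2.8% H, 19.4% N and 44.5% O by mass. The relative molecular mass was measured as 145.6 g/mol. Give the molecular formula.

Assume 100 g: 33.3 g C, 2.8 g H, 19.4 g N, 44.5 g O.
C: 33.3 g ÷ 12.01 g/mol = 2.773 mol
H: 2.8 g ÷ 1.008 g/mol = 2.778 mol
N: 19.4 g ÷ 14.01 g/mol = 1.385 mol
O: 44.5 g ÷ 16.00 g/mol = 2.781 mol
Smallest is N at 1.385 mol; normalising gives C 2.002, H 2.006, N 1.000, O 2.009
≈ 2:2:1:2 → C2H2NO2
Empirical-formula mass = 72.05 g/mol
n = 145.6 / 72.05 = 2.02 ≈ 2
Molecular formula = (C2H2NO2)×2 = C4H4N2O4

C4H4N2O4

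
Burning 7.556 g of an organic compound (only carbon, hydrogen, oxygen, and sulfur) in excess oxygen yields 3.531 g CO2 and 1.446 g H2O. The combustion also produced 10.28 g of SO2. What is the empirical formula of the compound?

mol C = 3.531 / 44.01 = 0.08023; mass C = 0.08023 × 12.01 = 0.9636 g
mol H = 2 × (1.446 / 18.02) = 0.1605; mass H = 0.1605 × 1.008 = 0.1618 g
mol S = 10.28 / 64.07 = 0.1604; mass S = 5.146 g
mass O = 7.556 − (6.271) = 1.285 g → mol O = 0.08031
Smallest is C at 0.08023 mol; normalising gives C 1.000, H 2.000, O 1.001, S 2.000
≈ 1:2:1:2 → CH2OS2

CH2OS2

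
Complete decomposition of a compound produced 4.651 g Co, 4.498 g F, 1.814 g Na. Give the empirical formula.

CoF3Na

Moles — Co: 4.651 / 58.93 = 0.07892 mol; F: 4.498 / 19.00 = 0.2367 mol; Na: 1.814 / 22.99 = 0.0789 mol
Smallest is Na at 0.0789 mol; normalising gives Co 1.000, F 3.000, Na 1.000
≈ 1:3:1 → CoF3Na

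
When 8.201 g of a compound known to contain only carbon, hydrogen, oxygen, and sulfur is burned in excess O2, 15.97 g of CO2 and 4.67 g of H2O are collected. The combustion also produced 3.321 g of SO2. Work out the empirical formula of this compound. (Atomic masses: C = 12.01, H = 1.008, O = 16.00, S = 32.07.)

mol C = 15.97 / 44.01 = 0.3629; mass C = 0.3629 × 12.01 = 4.358 g
mol H = 2 × (4.67 / 18.02) = 0.5183; mass H = 0.5183 × 1.008 = 0.5225 g
mol S = 3.321 / 64.07 = 0.05183; mass S = 1.662 g
mass O = 8.201 − (6.543) = 1.658 g → mol O = 0.1036
Smallest is S at 0.05183 mol; normalising gives C 7.001, H 9.999, O 1.999, S 1.000
≈ 7:10:2:1 → C7H10O2S

C7H10O2S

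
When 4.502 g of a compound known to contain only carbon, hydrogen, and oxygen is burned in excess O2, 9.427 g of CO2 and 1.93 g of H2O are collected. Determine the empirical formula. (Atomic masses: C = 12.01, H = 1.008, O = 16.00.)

mol C = 9.427 / 44.01 = 0.2142; mass C = 0.2142 × 12.01 = 2.573 g
mol H = 2 × (1.93 / 18.02) = 0.2142; mass H = 0.2142 × 1.008 = 0.2159 g
mass O = 4.502 − (2.788) = 1.714 g → mol O = 0.1071
Divide by the smallest (0.1071 mol O): C 2.000, H 2.000, O 1.000
≈ 2:2:1 → C2H2O

C2H2O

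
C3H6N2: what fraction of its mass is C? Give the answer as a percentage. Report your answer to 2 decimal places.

Molar mass = 3(12.01) + 6(1.008) + 2(14.01) = 70.098 g/mol
Mass of C per mole = 3 × 12.01 = 36.030 g
% C = 36.030 / 70.098 × 100 = 51.40%

51.40%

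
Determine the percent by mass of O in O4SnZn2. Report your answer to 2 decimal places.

Molar mass = 4(16.00) + 1(118.71) + 2(65.38) = 313.470 g/mol
Mass of O per mole = 4 × 16.00 = 64.000 g
% O = 64.000 / 313.470 × 100 = 20.42%

20.42%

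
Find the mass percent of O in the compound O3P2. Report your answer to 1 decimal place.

43.7%

Molar mass = 3(16.00) + 2(30.97) = 109.940 g/mol
Mass of O per mole = 3 × 16.00 = 48.000 g
% O = 48.000 / 109.940 × 100 = 43.7%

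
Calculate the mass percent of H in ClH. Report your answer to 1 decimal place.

2.8%

Molar mass = 1(35.45) + 1(1.008) = 36.458 g/mol
Mass of H per mole = 1 × 1.008 = 1.008 g
% H = 1.008 / 36.458 × 100 = 2.8%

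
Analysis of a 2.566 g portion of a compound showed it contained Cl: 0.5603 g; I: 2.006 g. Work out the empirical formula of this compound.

ClI

Cl: 0.5603 g ÷ 35.45 g/mol = 0.01581 mol
I: 2.006 g ÷ 126.90 g/mol = 0.01581 mol
Divide by the smallest (0.01581 mol Cl): Cl 1.000, I 1.000
≈ 1:1 → ClI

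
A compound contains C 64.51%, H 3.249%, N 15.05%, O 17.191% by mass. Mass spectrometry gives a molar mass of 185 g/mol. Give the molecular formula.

Assume 100 g: 64.51 g C, 3.249 g H, 15.05 g N, 17.191 g O.
n(C) = 64.51/12.01 = 5.371, n(H) = 3.249/1.008 = 3.223, n(N) = 15.05/14.01 = 1.074, n(O) = 17.191/16.00 = 1.074
Smallest is N at 1.074 mol; normalising gives C 5.000, H 3.000, N 1.000, O 1.000
Ratio ≈ 5:3:1:1, so the empirical formula is C5H3NO
Empirical-formula mass = 93.08 g/mol
n = 185 / 93.08 = 1.99 ≈ 2
Molecular formula = (C5H3NO)×2 = C10H6N2O2

C10H6N2O2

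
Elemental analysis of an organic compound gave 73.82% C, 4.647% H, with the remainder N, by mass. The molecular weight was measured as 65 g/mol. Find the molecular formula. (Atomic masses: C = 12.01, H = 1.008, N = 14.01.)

Assume 100 g: 73.82 g C, 4.647 g H, 21.533 g N.
C: 73.82 g ÷ 12.01 g/mol = 6.147 mol
H: 4.647 g ÷ 1.008 g/mol = 4.61 mol
N: 21.533 g ÷ 14.01 g/mol = 1.537 mol
Ratios (÷ 1.537): C 3.999, H 2.999, N 1.000
≈ 4:3:1 → C4H3N
Empirical-formula mass = 65.07 g/mol
n = 65 / 65.07 = 1.00 ≈ 1
Molecular formula = empirical formula = C4H3N

C4H3N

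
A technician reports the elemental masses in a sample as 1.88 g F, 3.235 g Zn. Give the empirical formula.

F: 1.88 g ÷ 19.00 g/mol = 0.09895 mol
Zn: 3.235 g ÷ 65.38 g/mol = 0.04948 mol
Divide by the smallest (0.04948 mol Zn): F 2.000, Zn 1.000
≈ 2:1 → F2Zn

F2Zn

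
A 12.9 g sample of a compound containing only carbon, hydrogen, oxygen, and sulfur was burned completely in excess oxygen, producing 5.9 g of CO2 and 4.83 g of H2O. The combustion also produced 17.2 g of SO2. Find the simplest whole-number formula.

mol C = 5.9 / 44.01 = 0.1341; mass C = 0.1341 × 12.01 = 1.610 g
mol H = 2 × (4.83 / 18.02) = 0.5361; mass H = 0.5361 × 1.008 = 0.5404 g
mol S = 17.2 / 64.07 = 0.2685; mass S = 8.609 g
mass O = 12.9 − (10.76) = 2.140 g → mol O = 0.1338
Smallest is O at 0.1338 mol; normalising gives C 1.002, H 4.008, O 1.000, S 2.007
≈ 1:4:1:2 → CH4OS2

CH4OS2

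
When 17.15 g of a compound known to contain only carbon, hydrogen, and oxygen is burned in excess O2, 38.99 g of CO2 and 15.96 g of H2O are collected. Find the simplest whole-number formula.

mol C = 38.99 / 44.01 = 0.8859; mass C = 0.8859 × 12.01 = 10.64 g
mol H = 2 × (15.96 / 18.02) = 1.771; mass H = 1.771 × 1.008 = 1.786 g
mass O = 17.15 − (12.43) = 4.724 g → mol O = 0.2953
Smallest is O at 0.2953 mol; normalising gives C 3.000, H 5.999, O 1.000
≈ 3:6:1 → C3H6O

C3H6O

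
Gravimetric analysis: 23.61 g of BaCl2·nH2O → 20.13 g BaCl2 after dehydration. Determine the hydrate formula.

Mass of water lost = 23.61 − 20.13 = 3.48 g → 3.48 / 18.02 = 0.1931 mol H2O
Molar mass of BaCl2 = 208.23 g/mol → mol BaCl2 = 20.13 / 208.23 = 0.09667
n = 0.1931 / 0.09667 = 2.00 ≈ 2 → BaCl2·2H2O

BaCl2·2H2O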